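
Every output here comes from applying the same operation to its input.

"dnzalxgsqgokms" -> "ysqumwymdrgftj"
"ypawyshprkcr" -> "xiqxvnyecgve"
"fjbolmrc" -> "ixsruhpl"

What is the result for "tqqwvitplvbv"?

The pattern: reverse the string, then shift every letter 6 places forward in the alphabet (wrapping around).
Working it through for "tqqwvitplvbv": intermediate "vbvlptivwqqt", final "bhbrvzobcwwz".

bhbrvzobcwwz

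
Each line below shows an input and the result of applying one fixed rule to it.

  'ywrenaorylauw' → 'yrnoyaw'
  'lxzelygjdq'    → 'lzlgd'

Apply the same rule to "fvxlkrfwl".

fxkfl

The rule is to keep every other character starting from the first (positions 1st, 3rd, 5th, ...).
On "fvxlkrfwl" that produces "fxkfl".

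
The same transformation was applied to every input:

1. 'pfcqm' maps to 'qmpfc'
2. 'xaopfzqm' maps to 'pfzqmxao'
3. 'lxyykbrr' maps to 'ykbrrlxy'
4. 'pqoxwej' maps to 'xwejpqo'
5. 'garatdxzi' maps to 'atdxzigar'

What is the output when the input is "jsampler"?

In each case the input is transformed by: move the first 3 characters to the end (rotate left by 3).
So "jsampler" becomes "mplerjsa".

mplerjsa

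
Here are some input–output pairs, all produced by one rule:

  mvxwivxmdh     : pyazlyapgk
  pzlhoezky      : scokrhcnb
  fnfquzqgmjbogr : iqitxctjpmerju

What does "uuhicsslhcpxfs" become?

xxklfvvokfsaiv

What's happening: shift every letter 3 places forward in the alphabet (wrapping around).
"uuhicsslhcpxfs" → "xxklfvvokfsaiv".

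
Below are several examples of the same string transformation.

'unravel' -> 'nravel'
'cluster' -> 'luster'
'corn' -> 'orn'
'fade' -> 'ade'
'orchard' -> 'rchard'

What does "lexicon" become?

The rule is to delete the first character.
On "lexicon" that produces "exicon".

exicon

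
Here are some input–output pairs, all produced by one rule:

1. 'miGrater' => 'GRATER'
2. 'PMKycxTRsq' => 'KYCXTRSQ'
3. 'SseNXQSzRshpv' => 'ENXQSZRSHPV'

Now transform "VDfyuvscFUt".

FYUVSCFUT

The transformation: delete the first 2 characters, then convert every letter to uppercase.
Applying both steps to "VDfyuvscFUt": "fyuvscFUt", then "FYUVSCFUT".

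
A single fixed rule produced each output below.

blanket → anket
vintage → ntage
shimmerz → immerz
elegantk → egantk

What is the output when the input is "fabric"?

Each output is the input with this applied: delete the first 2 characters.
So "fabric" becomes "bric".

bric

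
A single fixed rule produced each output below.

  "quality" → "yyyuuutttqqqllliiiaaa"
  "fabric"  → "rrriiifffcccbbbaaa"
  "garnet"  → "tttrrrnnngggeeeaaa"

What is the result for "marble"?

rrrmmmllleeebbbaaa

The rule is to repeat every character 3 times, then sort the characters into reverse alphabetical order.
On "marble": the first step gives "mmmaaarrrbbbllleee", and the second then gives "rrrmmmllleeebbbaaa".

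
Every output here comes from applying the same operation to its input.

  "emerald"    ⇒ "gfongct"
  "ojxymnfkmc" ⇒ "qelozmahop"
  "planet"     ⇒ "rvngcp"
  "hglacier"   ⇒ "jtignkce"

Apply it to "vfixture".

xghtkwzv

In each case the input is transformed by: take characters alternately from the front and the back (1st, last, 2nd, 2nd-last, ...), then shift every letter 2 places forward in the alphabet (wrapping around).
"vfixture" → "vefriuxt" → "xghtkwzv".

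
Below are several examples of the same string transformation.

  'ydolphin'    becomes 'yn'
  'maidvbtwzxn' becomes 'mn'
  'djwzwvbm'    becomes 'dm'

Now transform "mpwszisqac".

Rule — take characters alternately from the front and the back (1st, last, 2nd, 2nd-last, ...), then keep only the first 2 characters.
For "mpwszisqac", step one produces "mcpawqsszi"; step two turns that into "mc".
(Check on "maidvbtwzxn": → "mnaxizdwvtb" → "mn" ✓)

mc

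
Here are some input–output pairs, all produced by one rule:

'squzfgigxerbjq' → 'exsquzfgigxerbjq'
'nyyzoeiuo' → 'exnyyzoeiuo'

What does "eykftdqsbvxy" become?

exeykftdqsbvxy

Looking at the pairs, the operation is to prepend "ex".
So "eykftdqsbvxy" becomes "exeykftdqsbvxy".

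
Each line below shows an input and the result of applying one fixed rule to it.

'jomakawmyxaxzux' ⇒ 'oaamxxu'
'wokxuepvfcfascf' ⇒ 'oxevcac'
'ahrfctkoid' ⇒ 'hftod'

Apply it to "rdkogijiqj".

doiij

What's happening: keep every other character starting from the second (positions 2nd, 4th, 6th, ...).
On "rdkogijiqj" that produces "doiij".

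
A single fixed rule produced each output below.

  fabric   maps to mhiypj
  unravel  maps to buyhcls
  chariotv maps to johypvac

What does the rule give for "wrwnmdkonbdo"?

dydutkrvuikv

Looking at the pairs, the operation is to shift every letter 7 places forward in the alphabet (wrapping around).
So "wrwnmdkonbdo" becomes "dydutkrvuikv".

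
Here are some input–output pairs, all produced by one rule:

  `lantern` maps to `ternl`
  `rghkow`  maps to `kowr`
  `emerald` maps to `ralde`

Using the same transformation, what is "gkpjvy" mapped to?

Looking at the pairs, the operation is to move the first 3 characters to the end (rotate left by 3), then delete the last 2 characters.
For "gkpjvy", step one produces "jvygkp"; step two turns that into "jvyg".

jvyg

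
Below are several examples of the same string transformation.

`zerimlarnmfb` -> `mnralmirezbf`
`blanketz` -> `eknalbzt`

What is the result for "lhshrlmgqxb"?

Rule — reverse the string, then move the first 2 characters to the end (rotate left by 2).
Working it through for "lhshrlmgqxb": intermediate "bxqgmlrhshl", final "qgmlrhshlbx".

qgmlrhshlbx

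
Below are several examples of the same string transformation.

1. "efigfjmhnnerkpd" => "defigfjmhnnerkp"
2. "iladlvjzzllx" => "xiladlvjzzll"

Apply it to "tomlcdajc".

ctomlcdaj

The transformation: move the last character to the front.
So "tomlcdajc" becomes "ctomlcdaj".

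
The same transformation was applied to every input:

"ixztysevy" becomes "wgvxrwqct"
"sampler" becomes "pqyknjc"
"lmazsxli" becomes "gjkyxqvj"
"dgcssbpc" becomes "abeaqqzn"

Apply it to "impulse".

cgknsjq

Each output is the input with this applied: move the last character to the front, then shift every letter 2 places backward in the alphabet (wrapping around).
Working it through for "impulse": intermediate "eimpuls", final "cgknsjq".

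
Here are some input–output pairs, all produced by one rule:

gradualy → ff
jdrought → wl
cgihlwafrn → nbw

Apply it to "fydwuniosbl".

isx

Each output is the input with this applied: shift every letter 5 places forward in the alphabet (wrapping around), then keep one character in every 3, starting at position 3 (positions 3rd, 6th, 9th, ...).
For "fydwuniosbl" the result is "isx".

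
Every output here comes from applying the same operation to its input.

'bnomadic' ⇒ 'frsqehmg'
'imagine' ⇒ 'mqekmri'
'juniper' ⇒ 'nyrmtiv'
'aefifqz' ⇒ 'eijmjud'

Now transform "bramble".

What's happening: shift every letter 4 places forward in the alphabet (wrapping around).
"bramble" → "fveqfpi".

fveqfpi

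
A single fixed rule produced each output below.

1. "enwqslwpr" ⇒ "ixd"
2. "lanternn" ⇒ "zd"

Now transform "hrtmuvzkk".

fhw

In each case the input is transformed by: keep one character in every 3, starting at position 3 (positions 3rd, 6th, 9th, ...), then shift every letter 12 places forward in the alphabet (wrapping around).
Starting from "hrtmuvzkk": after the first operation, "tvk"; after the second, "fhw".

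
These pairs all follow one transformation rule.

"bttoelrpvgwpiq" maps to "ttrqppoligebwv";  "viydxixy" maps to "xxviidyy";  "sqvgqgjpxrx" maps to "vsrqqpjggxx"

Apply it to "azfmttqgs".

The transformation: sort the characters into reverse alphabetical order, then move the first 2 characters to the end (rotate left by 2).
"azfmttqgs" → "zttsqmgfa" → "tsqmgfazt".

tsqmgfazt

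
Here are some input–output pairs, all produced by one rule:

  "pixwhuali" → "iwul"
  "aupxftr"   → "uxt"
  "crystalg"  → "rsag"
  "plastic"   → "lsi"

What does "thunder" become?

hne

The pattern: keep every other character starting from the second (positions 2nd, 4th, 6th, ...).
"thunder" → "hne".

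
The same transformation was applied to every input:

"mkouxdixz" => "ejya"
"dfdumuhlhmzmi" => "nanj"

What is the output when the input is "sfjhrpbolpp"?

pmqq

What's happening: shift every letter 1 place forward in the alphabet (wrapping around), then keep only the last 4 characters.
Working it through for "sfjhrpbolpp": intermediate "tgkisqcpmqq", final "pmqq".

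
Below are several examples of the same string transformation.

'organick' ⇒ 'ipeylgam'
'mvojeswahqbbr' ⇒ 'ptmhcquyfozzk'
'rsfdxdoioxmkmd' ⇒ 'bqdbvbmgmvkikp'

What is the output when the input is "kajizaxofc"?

ayhgxyvmdi

The transformation: swap the first and last characters, then shift every letter 2 places backward in the alphabet (wrapping around).
On "kajizaxofc": the first step gives "cajizaxofk", and the second then gives "ayhgxyvmdi".
(Check on "rsfdxdoioxmkmd": → "dsfdxdoioxmkmr" → "bqdbvbmgmvkikp" ✓)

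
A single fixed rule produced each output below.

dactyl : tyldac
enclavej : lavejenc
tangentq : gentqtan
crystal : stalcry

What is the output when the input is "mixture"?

The transformation: move the first 3 characters to the end (rotate left by 3).
On "mixture" that produces "turemix".

turemix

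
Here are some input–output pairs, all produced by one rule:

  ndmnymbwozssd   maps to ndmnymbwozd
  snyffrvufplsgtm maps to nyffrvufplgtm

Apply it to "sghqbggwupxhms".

ghqbggwupxhm

The rule is to remove every "s".
Applying that to "sghqbggwupxhms" gives "ghqbggwupxhm".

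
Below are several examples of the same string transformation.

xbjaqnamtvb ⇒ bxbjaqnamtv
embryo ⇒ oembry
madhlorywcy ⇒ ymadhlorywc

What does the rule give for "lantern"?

What's happening: move the last character to the front.
"lantern" → "nlanter".

nlanter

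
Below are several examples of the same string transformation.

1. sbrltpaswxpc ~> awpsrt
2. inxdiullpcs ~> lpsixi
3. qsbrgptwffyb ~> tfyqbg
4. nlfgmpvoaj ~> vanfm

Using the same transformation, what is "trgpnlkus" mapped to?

kstgn

Rule — keep every other character starting from the first (positions 1st, 3rd, 5th, ...), then move the first 3 characters to the end (rotate left by 3).
Working it through for "trgpnlkus": intermediate "tgnks", final "kstgn".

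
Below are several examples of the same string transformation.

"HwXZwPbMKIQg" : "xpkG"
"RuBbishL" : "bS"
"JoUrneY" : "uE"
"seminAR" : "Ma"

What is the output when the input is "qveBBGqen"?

EgN

Rule — keep one character in every 3, starting at position 3 (positions 3rd, 6th, 9th, ...), then flip the case of every letter.
Working it through for "qveBBGqen": intermediate "eGn", final "EgN".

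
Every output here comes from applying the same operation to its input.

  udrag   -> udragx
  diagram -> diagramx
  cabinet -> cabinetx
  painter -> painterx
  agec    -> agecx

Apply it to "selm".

selmx

The transformation: append "x".
Doing the same to "selm": "selmx".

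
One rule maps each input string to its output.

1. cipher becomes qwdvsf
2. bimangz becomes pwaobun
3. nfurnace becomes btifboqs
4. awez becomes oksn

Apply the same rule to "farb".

tofp

Each output is the input with this applied: shift every letter 12 places backward in the alphabet (wrapping around).
"farb" → "tofp".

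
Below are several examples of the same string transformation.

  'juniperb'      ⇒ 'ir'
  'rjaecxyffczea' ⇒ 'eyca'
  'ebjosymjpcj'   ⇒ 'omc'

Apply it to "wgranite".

Looking at the pairs, the operation is to move the first character to the end, then keep one character in every 3, starting at position 3 (positions 3rd, 6th, 9th, ...).
Starting from "wgranite": after the first operation, "granitew"; after the second, "at".

at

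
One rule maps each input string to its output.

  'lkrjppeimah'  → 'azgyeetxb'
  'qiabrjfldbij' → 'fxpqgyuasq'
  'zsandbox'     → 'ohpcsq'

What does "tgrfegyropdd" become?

What's happening: delete the last 2 characters, then shift every letter 11 places backward in the alphabet (wrapping around).
Applying that to "tgrfegyropdd" gives "ivgutvngde".

ivgutvngde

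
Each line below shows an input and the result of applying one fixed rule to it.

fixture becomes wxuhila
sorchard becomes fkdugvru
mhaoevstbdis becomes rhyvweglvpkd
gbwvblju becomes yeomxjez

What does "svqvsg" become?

In each case the input is transformed by: shift every letter 3 places forward in the alphabet (wrapping around), then move the first 3 characters to the end (rotate left by 3).
Working it through for "svqvsg": intermediate "vytyvj", final "yvjvyt".

yvjvyt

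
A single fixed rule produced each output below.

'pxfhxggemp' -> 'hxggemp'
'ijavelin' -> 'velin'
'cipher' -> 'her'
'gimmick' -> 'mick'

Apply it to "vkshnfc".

Each output is the input with this applied: delete the first 3 characters.
Applying that to "vkshnfc" gives "hnfc".

hnfc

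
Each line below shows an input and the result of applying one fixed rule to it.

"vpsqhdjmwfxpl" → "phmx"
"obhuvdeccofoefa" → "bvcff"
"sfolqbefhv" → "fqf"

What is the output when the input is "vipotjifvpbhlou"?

The rule is to keep one character in every 3, starting at position 2 (positions 2nd, 5th, 8th, ...).
Applying that to "vipotjifvpbhlou" gives "itfbo".

itfbo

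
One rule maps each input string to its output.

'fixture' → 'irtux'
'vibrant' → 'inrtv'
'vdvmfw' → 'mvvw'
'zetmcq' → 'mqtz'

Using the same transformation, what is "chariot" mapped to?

hiort

Looking at the pairs, the operation is to sort the characters into alphabetical order, then delete the first 2 characters.
Working it through for "chariot": intermediate "achiort", final "hiort".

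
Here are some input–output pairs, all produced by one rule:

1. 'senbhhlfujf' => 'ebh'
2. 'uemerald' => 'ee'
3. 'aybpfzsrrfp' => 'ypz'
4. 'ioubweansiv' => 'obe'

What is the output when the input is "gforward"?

Each output is the input with this applied: keep every other character starting from the second (positions 2nd, 4th, 6th, ...), then delete the last 2 characters.
Working it through for "gforward": intermediate "frad", final "fr".

fr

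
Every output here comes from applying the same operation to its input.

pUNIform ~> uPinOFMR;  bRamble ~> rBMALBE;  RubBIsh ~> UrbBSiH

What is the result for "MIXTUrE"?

imtxRue

Rule — flip the case of every letter, then swap each adjacent pair of characters (1↔2, 3↔4, ...).
"MIXTUrE" → "mixtuRe" → "imtxRue".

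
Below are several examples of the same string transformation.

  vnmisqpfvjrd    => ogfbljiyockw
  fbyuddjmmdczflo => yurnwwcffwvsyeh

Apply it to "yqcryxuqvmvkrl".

Rule — shift every letter 7 places backward in the alphabet (wrapping around).
On "yqcryxuqvmvkrl" that produces "rjvkrqnjofodke".

rjvkrqnjofodke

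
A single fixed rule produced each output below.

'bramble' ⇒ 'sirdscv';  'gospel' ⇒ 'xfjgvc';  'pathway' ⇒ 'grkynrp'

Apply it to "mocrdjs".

In each case the input is transformed by: shift every letter 9 places backward in the alphabet (wrapping around).
Applying that to "mocrdjs" gives "dftiuaj".

dftiuaj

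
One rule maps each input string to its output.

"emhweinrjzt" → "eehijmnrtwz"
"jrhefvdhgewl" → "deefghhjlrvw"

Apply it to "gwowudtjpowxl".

dgjlooptuwwwx

Rule — sort the characters into alphabetical order.
On "gwowudtjpowxl" that produces "dgjlooptuwwwx".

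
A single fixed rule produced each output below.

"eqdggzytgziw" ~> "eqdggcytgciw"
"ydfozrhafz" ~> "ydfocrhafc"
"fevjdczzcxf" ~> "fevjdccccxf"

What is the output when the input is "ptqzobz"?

ptqcobc

Looking at the pairs, the operation is to replace every "z" with "c".
On "ptqzobz" that produces "ptqcobc".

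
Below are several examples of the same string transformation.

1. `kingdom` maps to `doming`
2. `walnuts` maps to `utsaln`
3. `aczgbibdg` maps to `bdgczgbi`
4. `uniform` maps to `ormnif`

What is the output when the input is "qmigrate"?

atemigr

In each case the input is transformed by: delete the first character, then move the last 3 characters to the front (rotate right by 3).
For "qmigrate", step one produces "migrate"; step two turns that into "atemigr".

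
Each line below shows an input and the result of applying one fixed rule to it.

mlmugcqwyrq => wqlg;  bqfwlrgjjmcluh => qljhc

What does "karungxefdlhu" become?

The transformation: keep one character in every 3, starting at position 2 (positions 2nd, 5th, 8th, ...), then sort the characters into reverse alphabetical order.
On "karungxefdlhu": the first step gives "anel", and the second then gives "nlea".

nlea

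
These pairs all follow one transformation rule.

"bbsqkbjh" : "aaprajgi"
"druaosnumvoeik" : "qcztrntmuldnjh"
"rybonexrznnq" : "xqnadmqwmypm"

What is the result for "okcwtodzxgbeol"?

jnvbnsycfwdakn

Rule — swap each adjacent pair of characters (1↔2, 3↔4, ...), then shift every letter 1 place backward in the alphabet (wrapping around).
On "okcwtodzxgbeol" that produces "jnvbnsycfwdakn".
(Check on "bbsqkbjh": → "bbqsbkhj" → "aaprajgi" ✓)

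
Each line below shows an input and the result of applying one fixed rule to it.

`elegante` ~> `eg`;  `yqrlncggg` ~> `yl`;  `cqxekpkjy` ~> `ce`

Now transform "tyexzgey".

tx

In each case the input is transformed by: keep one character in every 3, starting at position 1 (positions 1st, 4th, 7th, ...), then delete the last character.
Applying both steps to "tyexzgey": "txe", then "tx".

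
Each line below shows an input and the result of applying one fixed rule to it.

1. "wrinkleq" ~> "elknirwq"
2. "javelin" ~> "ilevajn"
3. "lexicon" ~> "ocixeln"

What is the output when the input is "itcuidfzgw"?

gzfdiuctiw

Looking at the pairs, the operation is to move the last character to the front, then reverse the string.
Applying both steps to "itcuidfzgw": "witcuidfzg", then "gzfdiuctiw".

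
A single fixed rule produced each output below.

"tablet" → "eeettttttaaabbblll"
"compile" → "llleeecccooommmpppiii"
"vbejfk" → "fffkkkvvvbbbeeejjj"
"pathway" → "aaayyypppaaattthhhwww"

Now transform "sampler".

eeerrrsssaaammmppplll

What's happening: move the last 2 characters to the front (rotate right by 2), then repeat every character 3 times.
Starting from "sampler": after the first operation, "ersampl"; after the second, "eeerrrsssaaammmppplll".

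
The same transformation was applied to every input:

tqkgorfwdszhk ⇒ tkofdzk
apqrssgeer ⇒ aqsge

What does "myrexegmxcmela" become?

What's happening: keep every other character starting from the first (positions 1st, 3rd, 5th, ...).
Doing the same to "myrexegmxcmela": "mrxgxml".

mrxgxml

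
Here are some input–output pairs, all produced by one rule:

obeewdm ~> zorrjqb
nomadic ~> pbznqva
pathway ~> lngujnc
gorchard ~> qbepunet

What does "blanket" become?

gynaxro

Rule — swap the first and last characters, then shift every letter 13 places forward in the alphabet (wrapping around) — i.e. ROT13.
"blanket" → "tlankeb" → "gynaxro".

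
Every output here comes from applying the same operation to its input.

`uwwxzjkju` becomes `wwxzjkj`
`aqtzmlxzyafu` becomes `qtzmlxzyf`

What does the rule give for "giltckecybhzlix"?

gltckcybhzlx

The pattern: remove every vowel.
Applying that to "giltckecybhzlix" gives "gltckcybhzlx".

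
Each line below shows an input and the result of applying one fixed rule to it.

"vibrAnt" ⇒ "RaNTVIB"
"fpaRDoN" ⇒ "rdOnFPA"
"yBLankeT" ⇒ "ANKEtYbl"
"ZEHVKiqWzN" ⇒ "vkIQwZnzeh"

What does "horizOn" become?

IZoNHOR

Looking at the pairs, the operation is to move the first 3 characters to the end (rotate left by 3), then flip the case of every letter.
Working it through for "horizOn": intermediate "izOnhor", final "IZoNHOR".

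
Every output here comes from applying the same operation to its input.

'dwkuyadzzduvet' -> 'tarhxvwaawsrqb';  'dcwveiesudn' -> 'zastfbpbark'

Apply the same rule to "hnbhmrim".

keeyojjf

Rule — swap each adjacent pair of characters (1↔2, 3↔4, ...), then shift every letter 3 places backward in the alphabet (wrapping around).
For "hnbhmrim", step one produces "nhhbrmmi"; step two turns that into "keeyojjf".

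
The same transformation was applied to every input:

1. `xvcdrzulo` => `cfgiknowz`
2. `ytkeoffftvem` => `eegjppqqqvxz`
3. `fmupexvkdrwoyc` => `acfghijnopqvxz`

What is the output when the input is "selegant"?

The pattern: shift every letter 11 places forward in the alphabet (wrapping around), then sort the characters into alphabetical order.
Starting from "selegant": after the first operation, "dpwprlye"; after the second, "delpprwy".

delpprwy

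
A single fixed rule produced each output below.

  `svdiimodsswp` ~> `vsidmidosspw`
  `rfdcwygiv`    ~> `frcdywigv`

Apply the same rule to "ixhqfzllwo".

xiqhzfllow

The transformation: swap each adjacent pair of characters (1↔2, 3↔4, ...).
On "ixhqfzllwo" that produces "xiqhzfllow".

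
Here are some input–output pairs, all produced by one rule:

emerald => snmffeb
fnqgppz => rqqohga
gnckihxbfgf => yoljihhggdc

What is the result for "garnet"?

The pattern: shift every letter 1 place forward in the alphabet (wrapping around), then sort the characters into reverse alphabetical order.
For "garnet", step one produces "hbsofu"; step two turns that into "usohfb".
(Check on "fnqgppz": → "gorhqqa" → "rqqohga" ✓)

usohfb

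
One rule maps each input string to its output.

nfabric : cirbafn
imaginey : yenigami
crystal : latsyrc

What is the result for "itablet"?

telbati

Looking at the pairs, the operation is to reverse the string.
Applying that to "itablet" gives "telbati".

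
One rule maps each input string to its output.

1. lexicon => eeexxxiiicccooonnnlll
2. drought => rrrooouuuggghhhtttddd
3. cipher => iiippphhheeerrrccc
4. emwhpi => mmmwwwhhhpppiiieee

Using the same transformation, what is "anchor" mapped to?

nnnccchhhooorrraaa

The pattern: repeat every character 3 times, then move the first 3 characters to the end (rotate left by 3).
For "anchor", step one produces "aaannnccchhhooorrr"; step two turns that into "nnnccchhhooorrraaa".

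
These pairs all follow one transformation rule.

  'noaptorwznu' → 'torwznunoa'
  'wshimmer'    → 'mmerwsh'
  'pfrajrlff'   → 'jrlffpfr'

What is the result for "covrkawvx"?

kawvxcov

The pattern: move the first 3 characters to the end (rotate left by 3), then delete the first character.
Applying both steps to "covrkawvx": "rkawvxcov", then "kawvxcov".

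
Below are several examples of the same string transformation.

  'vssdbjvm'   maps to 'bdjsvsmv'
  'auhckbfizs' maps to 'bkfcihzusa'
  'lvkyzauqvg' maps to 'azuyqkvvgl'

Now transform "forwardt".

awrrdotf

Looking at the pairs, the operation is to swap the front and back halves of the string, then take characters alternately from the front and the back (1st, last, 2nd, 2nd-last, ...).
Working it through for "forwardt": intermediate "ardtforw", final "awrrdotf".
(Check on "lvkyzauqvg": → "auqvglvkyz" → "azuyqkvvgl" ✓)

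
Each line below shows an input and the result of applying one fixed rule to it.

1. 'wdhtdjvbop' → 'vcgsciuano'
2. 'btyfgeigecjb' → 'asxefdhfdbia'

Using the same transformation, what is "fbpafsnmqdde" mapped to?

eaozermlpccd

What's happening: shift every letter 1 place backward in the alphabet (wrapping around).
Applying that to "fbpafsnmqdde" gives "eaozermlpccd".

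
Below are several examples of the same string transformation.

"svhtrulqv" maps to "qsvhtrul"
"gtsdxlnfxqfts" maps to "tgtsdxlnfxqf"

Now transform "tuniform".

The transformation: delete the last character, then move the last character to the front.
Applying both steps to "tuniform": "tunifor", then "rtunifo".

rtunifo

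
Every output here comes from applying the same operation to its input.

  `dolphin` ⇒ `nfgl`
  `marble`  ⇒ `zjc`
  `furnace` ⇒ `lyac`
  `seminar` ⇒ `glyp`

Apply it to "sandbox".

bzmv

Looking at the pairs, the operation is to delete the first 3 characters, then shift every letter 2 places backward in the alphabet (wrapping around).
"sandbox" → "dbox" → "bzmv".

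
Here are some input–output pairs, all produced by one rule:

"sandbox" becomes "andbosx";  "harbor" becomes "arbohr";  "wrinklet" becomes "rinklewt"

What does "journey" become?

ournejy

Looking at the pairs, the operation is to swap the first and last characters, then move the first character to the end.
So "journey" becomes "ournejy".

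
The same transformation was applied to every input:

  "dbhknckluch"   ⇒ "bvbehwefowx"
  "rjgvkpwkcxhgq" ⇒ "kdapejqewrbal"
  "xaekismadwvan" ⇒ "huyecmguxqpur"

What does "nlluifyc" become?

The pattern: shift every letter 6 places backward in the alphabet (wrapping around), then swap the first and last characters.
"nlluifyc" → "hffoczsw" → "wffoczsh".

wffoczsh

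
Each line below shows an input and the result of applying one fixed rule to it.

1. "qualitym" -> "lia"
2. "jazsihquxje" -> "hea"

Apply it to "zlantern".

In each case the input is transformed by: sort the characters into reverse alphabetical order, then keep only the last 3 characters.
"zlantern" → "ztrnnlea" → "lea".

lea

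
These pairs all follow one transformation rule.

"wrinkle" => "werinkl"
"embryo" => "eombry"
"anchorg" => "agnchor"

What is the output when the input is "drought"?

dtrough

The transformation: swap the first and last characters, then move the last character to the front.
Working it through for "drought": intermediate "troughd", final "dtrough".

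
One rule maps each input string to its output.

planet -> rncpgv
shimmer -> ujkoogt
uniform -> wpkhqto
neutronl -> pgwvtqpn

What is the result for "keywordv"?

mgayqtfx

The rule is to shift every letter 2 places forward in the alphabet (wrapping around).
"keywordv" → "mgayqtfx".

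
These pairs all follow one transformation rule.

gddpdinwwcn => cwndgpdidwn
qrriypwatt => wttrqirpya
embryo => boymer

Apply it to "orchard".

radrohc

Rule — swap each adjacent pair of characters (1↔2, 3↔4, ...), then move the last 3 characters to the front (rotate right by 3).
On "orchard": the first step gives "rohcrad", and the second then gives "radrohc".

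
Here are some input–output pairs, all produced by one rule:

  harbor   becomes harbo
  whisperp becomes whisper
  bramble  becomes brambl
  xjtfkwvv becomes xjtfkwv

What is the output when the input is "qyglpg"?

What's happening: delete the last character.
"qyglpg" → "qyglp".

qyglp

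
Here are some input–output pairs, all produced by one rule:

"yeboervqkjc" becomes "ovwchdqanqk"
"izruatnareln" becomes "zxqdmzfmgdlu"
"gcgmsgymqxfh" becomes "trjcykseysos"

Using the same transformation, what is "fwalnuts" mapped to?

efgzxmir

Looking at the pairs, the operation is to reverse the string, then shift every letter 12 places forward in the alphabet (wrapping around).
"fwalnuts" → "stunlawf" → "efgzxmir".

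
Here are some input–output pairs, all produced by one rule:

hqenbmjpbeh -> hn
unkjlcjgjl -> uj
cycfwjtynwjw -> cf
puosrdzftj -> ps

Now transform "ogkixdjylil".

What's happening: keep one character in every 3, starting at position 1 (positions 1st, 4th, 7th, ...), then delete the last 2 characters.
Working it through for "ogkixdjylil": intermediate "oiji", final "oi".

oi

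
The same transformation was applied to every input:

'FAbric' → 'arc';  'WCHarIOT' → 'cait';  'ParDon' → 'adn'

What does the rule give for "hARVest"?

avs

In each case the input is transformed by: keep every other character starting from the second (positions 2nd, 4th, 6th, ...), then convert every letter to lowercase.
On "hARVest": the first step gives "AVs", and the second then gives "avs".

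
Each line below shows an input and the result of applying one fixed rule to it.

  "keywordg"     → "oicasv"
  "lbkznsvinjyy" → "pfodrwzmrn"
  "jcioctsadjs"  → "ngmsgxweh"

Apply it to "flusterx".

Looking at the pairs, the operation is to delete the last 2 characters, then shift every letter 4 places forward in the alphabet (wrapping around).
"flusterx" → "fluste" → "jpywxi".

jpywxi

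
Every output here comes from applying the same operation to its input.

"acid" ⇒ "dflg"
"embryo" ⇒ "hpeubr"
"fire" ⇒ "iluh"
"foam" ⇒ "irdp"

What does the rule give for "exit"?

Looking at the pairs, the operation is to shift every letter 3 places forward in the alphabet (wrapping around).
"exit" → "halw".

halw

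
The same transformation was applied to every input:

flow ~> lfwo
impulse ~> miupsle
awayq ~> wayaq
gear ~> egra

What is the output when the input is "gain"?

agni

In each case the input is transformed by: swap each adjacent pair of characters (1↔2, 3↔4, ...).
For "gain" the result is "agni".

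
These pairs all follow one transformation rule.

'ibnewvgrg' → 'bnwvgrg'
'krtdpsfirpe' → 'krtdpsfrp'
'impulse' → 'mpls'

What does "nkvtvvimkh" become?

The rule is to remove every vowel.
"nkvtvvimkh" → "nkvtvvmkh".

nkvtvvmkh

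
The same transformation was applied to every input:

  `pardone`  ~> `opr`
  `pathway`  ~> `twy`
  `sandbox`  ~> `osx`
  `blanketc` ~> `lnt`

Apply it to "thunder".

Looking at the pairs, the operation is to sort the characters into alphabetical order, then keep only the last 3 characters.
Starting from "thunder": after the first operation, "dehnrtu"; after the second, "rtu".
(Check on "sandbox": → "abdnosx" → "osx" ✓)

rtu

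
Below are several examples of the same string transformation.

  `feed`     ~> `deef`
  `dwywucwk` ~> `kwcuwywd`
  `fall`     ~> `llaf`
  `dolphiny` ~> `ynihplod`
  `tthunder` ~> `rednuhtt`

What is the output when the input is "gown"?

nwog

Each output is the input with this applied: reverse the string.
"gown" → "nwog".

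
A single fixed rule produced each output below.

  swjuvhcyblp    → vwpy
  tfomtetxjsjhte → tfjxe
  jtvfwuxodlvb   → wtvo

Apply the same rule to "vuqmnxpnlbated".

In each case the input is transformed by: keep one character in every 3, starting at position 2 (positions 2nd, 5th, 8th, ...), then swap each adjacent pair of characters (1↔2, 3↔4, ...).
Doing the same to "vuqmnxpnlbated": "nuand".
(Check on "swjuvhcyblp": → "wvyp" → "vwpy" ✓)

nuand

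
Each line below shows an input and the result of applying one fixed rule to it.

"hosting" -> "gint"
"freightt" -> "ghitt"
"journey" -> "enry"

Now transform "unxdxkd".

Each output is the input with this applied: delete the first 3 characters, then sort the characters into alphabetical order.
Doing the same to "unxdxkd": "ddkx".

ddkx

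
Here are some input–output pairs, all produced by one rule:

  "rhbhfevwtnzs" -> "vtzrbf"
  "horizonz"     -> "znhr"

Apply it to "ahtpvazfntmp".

The transformation: swap the front and back halves of the string, then keep every other character starting from the first (positions 1st, 3rd, 5th, ...).
On "ahtpvazfntmp": the first step gives "zfntmpahtpva", and the second then gives "znmatv".

znmatv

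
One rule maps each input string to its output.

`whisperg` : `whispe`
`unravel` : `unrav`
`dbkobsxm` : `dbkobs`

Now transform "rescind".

resci

The transformation: delete the last 2 characters.
For "rescind" the result is "resci".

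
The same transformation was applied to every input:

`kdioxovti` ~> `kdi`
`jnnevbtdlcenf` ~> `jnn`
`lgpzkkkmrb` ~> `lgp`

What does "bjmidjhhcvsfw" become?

bjm

Looking at the pairs, the operation is to keep only the first 3 characters.
For "bjmidjhhcvsfw" the result is "bjm".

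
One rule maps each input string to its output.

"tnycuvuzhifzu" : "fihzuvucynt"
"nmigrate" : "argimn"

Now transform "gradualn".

The pattern: reverse the string, then delete the first 2 characters.
Starting from "gradualn": after the first operation, "nlaudarg"; after the second, "audarg".
(Check on "nmigrate": → "etargimn" → "argimn" ✓)

audarg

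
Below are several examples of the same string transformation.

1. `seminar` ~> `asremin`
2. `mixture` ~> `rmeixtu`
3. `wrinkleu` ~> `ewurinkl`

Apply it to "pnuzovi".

Rule — swap the first and last characters, then move the last 2 characters to the front (rotate right by 2).
So "pnuzovi" becomes "vpinuzo".

vpinuzo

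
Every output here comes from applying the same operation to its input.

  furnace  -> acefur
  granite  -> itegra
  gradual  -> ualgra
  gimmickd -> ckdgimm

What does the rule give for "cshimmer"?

mercshi

What's happening: move the last 3 characters to the front (rotate right by 3), then delete the last character.
Starting from "cshimmer": after the first operation, "mercshim"; after the second, "mercshi".
(Check on "gimmickd": → "ckdgimmi" → "ckdgimm" ✓)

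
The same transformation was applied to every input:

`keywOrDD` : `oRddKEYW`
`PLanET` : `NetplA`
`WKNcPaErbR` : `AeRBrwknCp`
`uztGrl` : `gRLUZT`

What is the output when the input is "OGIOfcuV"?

Looking at the pairs, the operation is to swap the front and back halves of the string, then flip the case of every letter.
Applying both steps to "OGIOfcuV": "fcuVOGIO", then "FCUvogio".

FCUvogio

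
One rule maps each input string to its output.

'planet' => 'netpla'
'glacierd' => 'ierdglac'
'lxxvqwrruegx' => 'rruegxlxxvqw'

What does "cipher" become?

The pattern: swap the front and back halves of the string.
On "cipher" that produces "hercip".

hercip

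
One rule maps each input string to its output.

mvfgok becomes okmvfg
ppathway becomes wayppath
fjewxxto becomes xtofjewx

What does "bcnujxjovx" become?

The transformation: swap the front and back halves of the string, then move the first character to the end.
"bcnujxjovx" → "xjovxbcnuj" → "jovxbcnujx".

jovxbcnujx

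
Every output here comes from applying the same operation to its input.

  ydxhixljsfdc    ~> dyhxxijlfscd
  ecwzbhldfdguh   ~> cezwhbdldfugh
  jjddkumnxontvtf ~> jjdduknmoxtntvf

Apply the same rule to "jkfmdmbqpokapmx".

Rule — swap each adjacent pair of characters (1↔2, 3↔4, ...).
"jkfmdmbqpokapmx" → "kjmfmdqbopakmpx".

kjmfmdqbopakmpx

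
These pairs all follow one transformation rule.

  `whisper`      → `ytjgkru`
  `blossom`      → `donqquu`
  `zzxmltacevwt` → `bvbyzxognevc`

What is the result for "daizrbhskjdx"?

fzcfklbmtudj

The transformation: take characters alternately from the front and the back (1st, last, 2nd, 2nd-last, ...), then shift every letter 2 places forward in the alphabet (wrapping around).
Working it through for "daizrbhskjdx": intermediate "dxadijzkrsbh", final "fzcfklbmtudj".
(Check on "blossom": → "bmlooss" → "donqquu" ✓)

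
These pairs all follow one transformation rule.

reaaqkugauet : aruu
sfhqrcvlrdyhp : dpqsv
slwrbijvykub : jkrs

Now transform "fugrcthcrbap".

bfhr

In each case the input is transformed by: keep one character in every 3, starting at position 1 (positions 1st, 4th, 7th, ...), then sort the characters into alphabetical order.
Applying both steps to "fugrcthcrbap": "frhb", then "bfhr".
(Check on "sfhqrcvlrdyhp": → "sqvdp" → "dpqsv" ✓)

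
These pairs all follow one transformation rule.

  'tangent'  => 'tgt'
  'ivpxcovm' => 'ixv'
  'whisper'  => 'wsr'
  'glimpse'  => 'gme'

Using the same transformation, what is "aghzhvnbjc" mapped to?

Looking at the pairs, the operation is to keep one character in every 3, starting at position 1 (positions 1st, 4th, 7th, ...).
So "aghzhvnbjc" becomes "aznc".

aznc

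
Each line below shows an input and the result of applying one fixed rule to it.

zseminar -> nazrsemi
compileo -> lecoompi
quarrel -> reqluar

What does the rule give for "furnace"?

acfeurn

Rule — swap the first and last characters, then move the last 3 characters to the front (rotate right by 3).
For "furnace", step one produces "eurnacf"; step two turns that into "acfeurn".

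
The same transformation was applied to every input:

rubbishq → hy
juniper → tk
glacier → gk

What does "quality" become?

gz

In each case the input is transformed by: shift every letter 6 places forward in the alphabet (wrapping around), then keep one character in every 3, starting at position 3 (positions 3rd, 6th, 9th, ...).
For "quality", step one produces "wagroze"; step two turns that into "gz".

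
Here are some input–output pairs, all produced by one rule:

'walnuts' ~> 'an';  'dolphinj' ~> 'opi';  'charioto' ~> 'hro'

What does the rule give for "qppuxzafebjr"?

The pattern: keep every other character starting from the second (positions 2nd, 4th, 6th, ...), then delete the last character.
For "qppuxzafebjr", step one produces "puzfbr"; step two turns that into "puzfb".

puzfb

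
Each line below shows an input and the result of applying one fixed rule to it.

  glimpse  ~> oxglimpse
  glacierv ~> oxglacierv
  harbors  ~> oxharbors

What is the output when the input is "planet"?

oxplanet

Looking at the pairs, the operation is to prepend "ox".
For "planet" the result is "oxplanet".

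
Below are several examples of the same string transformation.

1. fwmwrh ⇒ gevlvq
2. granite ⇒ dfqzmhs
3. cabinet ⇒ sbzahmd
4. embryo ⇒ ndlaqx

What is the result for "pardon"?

Each output is the input with this applied: shift every letter 1 place backward in the alphabet (wrapping around), then move the last character to the front.
Working it through for "pardon": intermediate "ozqcnm", final "mozqcn".

mozqcn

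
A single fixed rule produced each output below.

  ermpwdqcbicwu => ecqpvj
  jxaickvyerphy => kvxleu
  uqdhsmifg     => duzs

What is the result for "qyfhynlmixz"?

luazk

Rule — shift every letter 13 places forward in the alphabet (wrapping around) — i.e. ROT13, then keep every other character starting from the second (positions 2nd, 4th, 6th, ...).
Starting from "qyfhynlmixz": after the first operation, "dlsulayzvkm"; after the second, "luazk".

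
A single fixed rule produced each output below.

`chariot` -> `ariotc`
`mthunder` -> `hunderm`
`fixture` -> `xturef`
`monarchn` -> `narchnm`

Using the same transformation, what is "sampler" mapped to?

The transformation: move the first character to the end, then delete the first character.
Working it through for "sampler": intermediate "amplers", final "mplers".

mplers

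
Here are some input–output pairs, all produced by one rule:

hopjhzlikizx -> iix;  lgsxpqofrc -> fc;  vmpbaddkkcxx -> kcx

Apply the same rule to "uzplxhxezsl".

What's happening: keep every other character starting from the second (positions 2nd, 4th, 6th, ...), then delete the first 3 characters.
On "uzplxhxezsl": the first step gives "zlhes", and the second then gives "es".

es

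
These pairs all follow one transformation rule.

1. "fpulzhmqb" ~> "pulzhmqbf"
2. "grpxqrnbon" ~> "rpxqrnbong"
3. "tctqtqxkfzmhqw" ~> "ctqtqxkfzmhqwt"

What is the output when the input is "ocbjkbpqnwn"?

Looking at the pairs, the operation is to move the first character to the end.
Doing the same to "ocbjkbpqnwn": "cbjkbpqnwno".

cbjkbpqnwno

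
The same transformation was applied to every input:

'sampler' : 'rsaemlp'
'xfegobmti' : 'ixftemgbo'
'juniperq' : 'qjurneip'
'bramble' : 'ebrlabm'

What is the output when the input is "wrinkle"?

Looking at the pairs, the operation is to swap the first and last characters, then take characters alternately from the front and the back (1st, last, 2nd, 2nd-last, ...).
Starting from "wrinkle": after the first operation, "erinklw"; after the second, "ewrlikn".
(Check on "sampler": → "ramples" → "rsaemlp" ✓)

ewrlikn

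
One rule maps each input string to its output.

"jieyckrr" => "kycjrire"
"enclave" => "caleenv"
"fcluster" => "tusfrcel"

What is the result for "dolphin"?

Each output is the input with this applied: take characters alternately from the front and the back (1st, last, 2nd, 2nd-last, ...), then move the last 3 characters to the front (rotate right by 3).
"dolphin" → "dnoilhp" → "lhpdnoi".

lhpdnoi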